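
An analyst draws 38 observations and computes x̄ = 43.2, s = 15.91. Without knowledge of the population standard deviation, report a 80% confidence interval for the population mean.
(39.83, 46.57)

t-interval (σ unknown):
df = n - 1 = 37
t* = 1.305 for 80% confidence

Margin of error = t* · s/√n = 1.305 · 15.91/√38 = 3.37

CI: (39.83, 46.57)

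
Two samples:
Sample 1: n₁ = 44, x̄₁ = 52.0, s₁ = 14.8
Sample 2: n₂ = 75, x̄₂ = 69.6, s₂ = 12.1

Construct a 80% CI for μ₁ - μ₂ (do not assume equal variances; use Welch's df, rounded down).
(-21.00, -14.20)

Difference: x̄₁ - x̄₂ = -17.60
SE = √(s₁²/n₁ + s₂²/n₂) = √(14.8²/44 + 12.1²/75) = 2.6325
df = 76.50 → 76 (Welch–Satterthwaite, rounded down)
t* = 1.293

CI: -17.60 ± 1.293 · 2.6325 = -17.60 ± 3.40 = (-21.00, -14.20)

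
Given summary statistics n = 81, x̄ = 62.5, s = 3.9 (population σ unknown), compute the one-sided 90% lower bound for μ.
μ ≥ 61.94

Lower bound (one-sided):
t* = 1.292 (one-sided for 90%)
Lower bound = x̄ - t* · s/√n = 62.5 - 1.292 · 3.9/√81 = 61.94

We are 90% confident that μ ≥ 61.94.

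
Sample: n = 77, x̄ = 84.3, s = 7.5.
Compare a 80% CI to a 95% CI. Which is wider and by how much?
95% CI is wider by 1.20

df = 76
80% CI: t* = 1.293, (83.19, 85.41), width = 2 · t* · s/√n = 2.21
95% CI: t* = 1.992, (82.60, 86.00), width = 2 · t* · s/√n = 3.41

The 95% CI is wider by 3.41 - 2.21 = 1.20.
Higher confidence requires a wider interval.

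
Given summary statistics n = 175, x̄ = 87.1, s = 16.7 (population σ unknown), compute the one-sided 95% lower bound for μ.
μ ≥ 85.01

Lower bound (one-sided):
t* = 1.654 (one-sided for 95%)
Lower bound = x̄ - t* · s/√n = 87.1 - 1.654 · 16.7/√175 = 85.01

We are 95% confident that μ ≥ 85.01.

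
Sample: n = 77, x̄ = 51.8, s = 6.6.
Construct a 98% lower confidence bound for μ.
μ ≥ 50.23

Lower bound (one-sided):
t* = 2.090 (one-sided for 98%)
Lower bound = x̄ - t* · s/√n = 51.8 - 2.090 · 6.6/√77 = 50.23

We are 98% confident that μ ≥ 50.23.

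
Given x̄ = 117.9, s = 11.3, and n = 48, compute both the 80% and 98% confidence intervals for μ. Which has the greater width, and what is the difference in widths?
98% CI is wider by 3.61

df = 47
80% CI: t* = 1.300, (115.78, 120.02), width = 2 · t* · s/√n = 4.24
98% CI: t* = 2.408, (113.97, 121.83), width = 2 · t* · s/√n = 7.85

The 98% CI is wider by 7.85 - 4.24 = 3.61.
Higher confidence requires a wider interval.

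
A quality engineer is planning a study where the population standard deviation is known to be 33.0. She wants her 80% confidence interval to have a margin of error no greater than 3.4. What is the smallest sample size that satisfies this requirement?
n ≥ 155

For margin E ≤ 3.4:
n ≥ (z* · σ / E)²
n ≥ (1.282 · 33.0 / 3.4)²
n ≥ 154.83

Minimum n = 155 (rounding up)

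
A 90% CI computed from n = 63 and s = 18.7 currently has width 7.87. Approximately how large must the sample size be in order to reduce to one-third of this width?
n ≈ 567

CI width ∝ 1/√n
To reduce width by factor 3, need √n to grow by 3 → need 3² = 9 times as many samples.

Current: n = 63, width = 7.87
New: n = 567, width ≈ 2.59

Width reduced by factor of 7.87/2.59 = 3.04.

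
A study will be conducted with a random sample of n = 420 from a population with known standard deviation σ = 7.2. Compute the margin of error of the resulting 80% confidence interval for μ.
Margin of error = 0.45

Margin of error = z* · σ/√n
= 1.282 · 7.2/√420
= 1.282 · 7.2/20.4939
= 0.45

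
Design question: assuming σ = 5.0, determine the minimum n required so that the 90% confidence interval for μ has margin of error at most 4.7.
n ≥ 4

For margin E ≤ 4.7:
n ≥ (z* · σ / E)²
n ≥ (1.645 · 5.0 / 4.7)²
n ≥ 3.06

Minimum n = 4 (rounding up)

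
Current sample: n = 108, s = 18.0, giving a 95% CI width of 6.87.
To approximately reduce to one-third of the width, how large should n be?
n ≈ 972

CI width ∝ 1/√n
To reduce width by factor 3, need √n to grow by 3 → need 3² = 9 times as many samples.

Current: n = 108, width = 6.87
New: n = 972, width ≈ 2.27

Width reduced by factor of 6.87/2.27 = 3.03.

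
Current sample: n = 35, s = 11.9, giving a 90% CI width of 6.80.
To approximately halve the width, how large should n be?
n ≈ 140

CI width ∝ 1/√n
To reduce width by factor 2, need √n to grow by 2 → need 2² = 4 times as many samples.

Current: n = 35, width = 6.80
New: n = 140, width ≈ 3.33

Width reduced by factor of 6.80/3.33 = 2.04.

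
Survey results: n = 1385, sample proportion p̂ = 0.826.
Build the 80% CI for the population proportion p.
(0.813, 0.839)

Proportion CI:
SE = √(p̂(1-p̂)/n) = √(0.826 · 0.174 / 1385) = 0.01019

z* = 1.282
Margin = z* · SE = 1.282 · 0.01019 = 0.0131

CI: 0.826 ± 0.0131 = (0.813, 0.839)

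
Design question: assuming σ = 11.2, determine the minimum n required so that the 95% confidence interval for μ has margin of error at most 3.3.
n ≥ 45

For margin E ≤ 3.3:
n ≥ (z* · σ / E)²
n ≥ (1.960 · 11.2 / 3.3)²
n ≥ 44.25

Minimum n = 45 (rounding up)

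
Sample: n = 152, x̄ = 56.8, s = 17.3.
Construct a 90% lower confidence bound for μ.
μ ≥ 54.99

Lower bound (one-sided):
t* = 1.287 (one-sided for 90%)
Lower bound = x̄ - t* · s/√n = 56.8 - 1.287 · 17.3/√152 = 54.99

We are 90% confident that μ ≥ 54.99.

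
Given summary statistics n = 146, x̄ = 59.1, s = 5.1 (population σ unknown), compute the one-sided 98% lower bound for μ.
μ ≥ 58.23

Lower bound (one-sided):
t* = 2.072 (one-sided for 98%)
Lower bound = x̄ - t* · s/√n = 59.1 - 2.072 · 5.1/√146 = 58.23

We are 98% confident that μ ≥ 58.23.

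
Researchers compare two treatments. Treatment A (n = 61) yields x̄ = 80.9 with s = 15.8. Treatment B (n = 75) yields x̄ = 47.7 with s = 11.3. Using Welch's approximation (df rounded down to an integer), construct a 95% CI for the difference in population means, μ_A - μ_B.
(28.43, 37.97)

Difference: x̄₁ - x̄₂ = 33.20
SE = √(s₁²/n₁ + s₂²/n₂) = √(15.8²/61 + 11.3²/75) = 2.4073
df = 105.50 → 105 (Welch–Satterthwaite, rounded down)
t* = 1.983

CI: 33.20 ± 1.983 · 2.4073 = 33.20 ± 4.77 = (28.43, 37.97)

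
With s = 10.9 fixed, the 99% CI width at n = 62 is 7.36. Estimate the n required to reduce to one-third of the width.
n ≈ 558

CI width ∝ 1/√n
To reduce width by factor 3, need √n to grow by 3 → need 3² = 9 times as many samples.

Current: n = 62, width = 7.36
New: n = 558, width ≈ 2.39

Width reduced by factor of 7.36/2.39 = 3.08.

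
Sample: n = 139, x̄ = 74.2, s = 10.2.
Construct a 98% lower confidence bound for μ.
μ ≥ 72.41

Lower bound (one-sided):
t* = 2.073 (one-sided for 98%)
Lower bound = x̄ - t* · s/√n = 74.2 - 2.073 · 10.2/√139 = 72.41

We are 98% confident that μ ≥ 72.41.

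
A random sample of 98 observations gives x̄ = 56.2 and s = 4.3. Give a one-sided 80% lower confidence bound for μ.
μ ≥ 55.83

Lower bound (one-sided):
t* = 0.845 (one-sided for 80%)
Lower bound = x̄ - t* · s/√n = 56.2 - 0.845 · 4.3/√98 = 55.83

We are 80% confident that μ ≥ 55.83.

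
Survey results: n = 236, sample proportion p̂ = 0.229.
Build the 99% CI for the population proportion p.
(0.159, 0.299)

Proportion CI:
SE = √(p̂(1-p̂)/n) = √(0.229 · 0.771 / 236) = 0.02735

z* = 2.576
Margin = z* · SE = 2.576 · 0.02735 = 0.0705

CI: 0.229 ± 0.0705 = (0.159, 0.299)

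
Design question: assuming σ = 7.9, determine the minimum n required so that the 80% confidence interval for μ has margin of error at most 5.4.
n ≥ 4

For margin E ≤ 5.4:
n ≥ (z* · σ / E)²
n ≥ (1.282 · 7.9 / 5.4)²
n ≥ 3.52

Minimum n = 4 (rounding up)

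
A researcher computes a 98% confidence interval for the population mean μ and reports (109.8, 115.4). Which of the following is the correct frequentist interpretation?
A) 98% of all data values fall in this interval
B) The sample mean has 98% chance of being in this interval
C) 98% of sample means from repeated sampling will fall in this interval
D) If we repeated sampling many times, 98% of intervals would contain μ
D

A) Wrong — a CI is about the parameter μ, not individual data values.
B) Wrong — x̄ is observed and sits in the interval by construction.
C) Wrong — coverage applies to intervals containing μ, not to future x̄ values.
D) Correct — this is the frequentist long-run coverage interpretation.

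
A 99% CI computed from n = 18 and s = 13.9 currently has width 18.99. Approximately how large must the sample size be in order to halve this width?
n ≈ 72

CI width ∝ 1/√n
To reduce width by factor 2, need √n to grow by 2 → need 2² = 4 times as many samples.

Current: n = 18, width = 18.99
New: n = 72, width ≈ 8.67

Width reduced by factor of 18.99/8.67 = 2.19.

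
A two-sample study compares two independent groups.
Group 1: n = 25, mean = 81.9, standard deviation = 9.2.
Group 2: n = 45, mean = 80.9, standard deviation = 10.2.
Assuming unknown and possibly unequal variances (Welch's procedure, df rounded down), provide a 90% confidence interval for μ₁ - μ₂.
(-3.00, 5.00)

Difference: x̄₁ - x̄₂ = 1.00
SE = √(s₁²/n₁ + s₂²/n₂) = √(9.2²/25 + 10.2²/45) = 2.3870
df = 54.19 → 54 (Welch–Satterthwaite, rounded down)
t* = 1.674

CI: 1.00 ± 1.674 · 2.3870 = 1.00 ± 4.00 = (-3.00, 5.00)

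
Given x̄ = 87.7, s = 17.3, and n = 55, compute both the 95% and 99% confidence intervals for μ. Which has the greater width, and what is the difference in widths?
99% CI is wider by 3.11

df = 54
95% CI: t* = 2.005, (83.02, 92.38), width = 2 · t* · s/√n = 9.35
99% CI: t* = 2.670, (81.47, 93.93), width = 2 · t* · s/√n = 12.46

The 99% CI is wider by 12.46 - 9.35 = 3.11.
Higher confidence requires a wider interval.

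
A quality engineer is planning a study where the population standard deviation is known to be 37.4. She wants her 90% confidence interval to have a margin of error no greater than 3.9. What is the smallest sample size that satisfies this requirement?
n ≥ 249

For margin E ≤ 3.9:
n ≥ (z* · σ / E)²
n ≥ (1.645 · 37.4 / 3.9)²
n ≥ 248.85

Minimum n = 249 (rounding up)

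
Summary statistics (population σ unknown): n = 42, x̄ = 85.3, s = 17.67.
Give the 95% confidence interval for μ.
(79.79, 90.81)

t-interval (σ unknown):
df = n - 1 = 41
t* = 2.020 for 95% confidence

Margin of error = t* · s/√n = 2.020 · 17.67/√42 = 5.51

CI: (79.79, 90.81)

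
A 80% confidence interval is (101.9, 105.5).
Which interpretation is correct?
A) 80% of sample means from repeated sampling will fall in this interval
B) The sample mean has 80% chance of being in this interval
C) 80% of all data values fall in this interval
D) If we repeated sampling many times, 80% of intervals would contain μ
D

A) Wrong — coverage applies to intervals containing μ, not to future x̄ values.
B) Wrong — x̄ is observed and sits in the interval by construction.
C) Wrong — a CI is about the parameter μ, not individual data values.
D) Correct — this is the frequentist long-run coverage interpretation.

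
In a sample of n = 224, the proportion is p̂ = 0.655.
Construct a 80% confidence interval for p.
(0.614, 0.696)

Proportion CI:
SE = √(p̂(1-p̂)/n) = √(0.655 · 0.345 / 224) = 0.03176

z* = 1.282
Margin = z* · SE = 1.282 · 0.03176 = 0.0407

CI: 0.655 ± 0.0407 = (0.614, 0.696)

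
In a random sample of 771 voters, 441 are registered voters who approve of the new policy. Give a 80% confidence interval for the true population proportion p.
(0.549, 0.595)

Proportion CI:
p̂ = 441/771 = 0.57198
SE = √(p̂(1-p̂)/n) = √(0.57198 · 0.42802 / 771) = 0.01782

z* = 1.282
Margin = z* · SE = 1.282 · 0.01782 = 0.0228

CI: 0.57198 ± 0.0228 = (0.549, 0.595)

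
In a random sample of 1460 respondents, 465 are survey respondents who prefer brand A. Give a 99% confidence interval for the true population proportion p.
(0.287, 0.350)

Proportion CI:
p̂ = 465/1460 = 0.31849
SE = √(p̂(1-p̂)/n) = √(0.31849 · 0.68151 / 1460) = 0.01219

z* = 2.576
Margin = z* · SE = 2.576 · 0.01219 = 0.0314

CI: 0.31849 ± 0.0314 = (0.287, 0.350)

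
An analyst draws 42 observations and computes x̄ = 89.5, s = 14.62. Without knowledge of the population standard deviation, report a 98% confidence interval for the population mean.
(84.04, 94.96)

t-interval (σ unknown):
df = n - 1 = 41
t* = 2.421 for 98% confidence

Margin of error = t* · s/√n = 2.421 · 14.62/√42 = 5.46

CI: (84.04, 94.96)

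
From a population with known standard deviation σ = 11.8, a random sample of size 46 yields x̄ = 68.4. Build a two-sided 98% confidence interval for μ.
(64.35, 72.45)

z-interval (σ known):
z* = 2.326 for 98% confidence

Margin of error = z* · σ/√n = 2.326 · 11.8/√46 = 4.05

CI: (68.4 - 4.05, 68.4 + 4.05) = (64.35, 72.45)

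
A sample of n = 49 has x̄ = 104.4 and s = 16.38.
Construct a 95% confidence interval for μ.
(99.69, 109.11)

t-interval (σ unknown):
df = n - 1 = 48
t* = 2.011 for 95% confidence

Margin of error = t* · s/√n = 2.011 · 16.38/√49 = 4.71

CI: (99.69, 109.11)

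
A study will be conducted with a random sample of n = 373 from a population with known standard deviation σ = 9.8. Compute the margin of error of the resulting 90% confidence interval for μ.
Margin of error = 0.83

Margin of error = z* · σ/√n
= 1.645 · 9.8/√373
= 1.645 · 9.8/19.3132
= 0.83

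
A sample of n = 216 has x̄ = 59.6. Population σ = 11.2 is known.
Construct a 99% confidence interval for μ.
(57.64, 61.56)

z-interval (σ known):
z* = 2.576 for 99% confidence

Margin of error = z* · σ/√n = 2.576 · 11.2/√216 = 1.96

CI: (59.6 - 1.96, 59.6 + 1.96) = (57.64, 61.56)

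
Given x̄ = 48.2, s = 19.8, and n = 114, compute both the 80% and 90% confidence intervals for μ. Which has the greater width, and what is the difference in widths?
90% CI is wider by 1.37

df = 113
80% CI: t* = 1.289, (45.81, 50.59), width = 2 · t* · s/√n = 4.78
90% CI: t* = 1.658, (45.13, 51.27), width = 2 · t* · s/√n = 6.15

The 90% CI is wider by 6.15 - 4.78 = 1.37.
Higher confidence requires a wider interval.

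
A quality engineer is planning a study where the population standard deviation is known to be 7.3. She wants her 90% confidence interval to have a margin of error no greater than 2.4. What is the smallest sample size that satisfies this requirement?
n ≥ 26

For margin E ≤ 2.4:
n ≥ (z* · σ / E)²
n ≥ (1.645 · 7.3 / 2.4)²
n ≥ 25.04

Minimum n = 26 (rounding up)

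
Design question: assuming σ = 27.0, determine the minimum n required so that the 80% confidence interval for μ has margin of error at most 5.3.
n ≥ 43

For margin E ≤ 5.3:
n ≥ (z* · σ / E)²
n ≥ (1.282 · 27.0 / 5.3)²
n ≥ 42.65

Minimum n = 43 (rounding up)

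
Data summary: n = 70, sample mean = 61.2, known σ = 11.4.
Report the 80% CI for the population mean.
(59.45, 62.95)

z-interval (σ known):
z* = 1.282 for 80% confidence

Margin of error = z* · σ/√n = 1.282 · 11.4/√70 = 1.75

CI: (61.2 - 1.75, 61.2 + 1.75) = (59.45, 62.95)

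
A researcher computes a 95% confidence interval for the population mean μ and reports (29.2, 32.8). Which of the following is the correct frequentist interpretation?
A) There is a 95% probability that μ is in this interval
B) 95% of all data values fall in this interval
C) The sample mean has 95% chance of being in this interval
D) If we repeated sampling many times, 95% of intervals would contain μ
D

A) Wrong — μ is fixed; the randomness lives in the interval, not in μ.
B) Wrong — a CI is about the parameter μ, not individual data values.
C) Wrong — x̄ is observed and sits in the interval by construction.
D) Correct — this is the frequentist long-run coverage interpretation.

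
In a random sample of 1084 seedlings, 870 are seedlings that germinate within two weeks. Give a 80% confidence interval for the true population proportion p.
(0.787, 0.818)

Proportion CI:
p̂ = 870/1084 = 0.80258
SE = √(p̂(1-p̂)/n) = √(0.80258 · 0.19742 / 1084) = 0.01209

z* = 1.282
Margin = z* · SE = 1.282 · 0.01209 = 0.0155

CI: 0.80258 ± 0.0155 = (0.787, 0.818)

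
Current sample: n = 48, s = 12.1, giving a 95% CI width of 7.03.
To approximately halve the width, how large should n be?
n ≈ 192

CI width ∝ 1/√n
To reduce width by factor 2, need √n to grow by 2 → need 2² = 4 times as many samples.

Current: n = 48, width = 7.03
New: n = 192, width ≈ 3.44

Width reduced by factor of 7.03/3.44 = 2.04.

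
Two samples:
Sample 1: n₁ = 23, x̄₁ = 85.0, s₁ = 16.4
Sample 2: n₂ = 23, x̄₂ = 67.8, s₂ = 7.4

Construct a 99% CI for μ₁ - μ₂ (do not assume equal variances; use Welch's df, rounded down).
(6.88, 27.52)

Difference: x̄₁ - x̄₂ = 17.20
SE = √(s₁²/n₁ + s₂²/n₂) = √(16.4²/23 + 7.4²/23) = 3.7516
df = 30.60 → 30 (Welch–Satterthwaite, rounded down)
t* = 2.750

CI: 17.20 ± 2.750 · 3.7516 = 17.20 ± 10.32 = (6.88, 27.52)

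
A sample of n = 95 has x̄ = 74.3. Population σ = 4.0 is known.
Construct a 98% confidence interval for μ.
(73.35, 75.25)

z-interval (σ known):
z* = 2.326 for 98% confidence

Margin of error = z* · σ/√n = 2.326 · 4.0/√95 = 0.95

CI: (74.3 - 0.95, 74.3 + 0.95) = (73.35, 75.25)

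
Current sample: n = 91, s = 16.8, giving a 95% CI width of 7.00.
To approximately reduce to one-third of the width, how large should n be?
n ≈ 819

CI width ∝ 1/√n
To reduce width by factor 3, need √n to grow by 3 → need 3² = 9 times as many samples.

Current: n = 91, width = 7.00
New: n = 819, width ≈ 2.30

Width reduced by factor of 7.00/2.30 = 3.04.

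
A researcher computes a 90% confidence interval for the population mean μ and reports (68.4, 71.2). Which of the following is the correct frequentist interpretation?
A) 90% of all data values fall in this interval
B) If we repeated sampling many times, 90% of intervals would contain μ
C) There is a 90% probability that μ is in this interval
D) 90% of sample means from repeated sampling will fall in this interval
B

A) Wrong — a CI is about the parameter μ, not individual data values.
B) Correct — this is the frequentist long-run coverage interpretation.
C) Wrong — μ is fixed; the randomness lives in the interval, not in μ.
D) Wrong — coverage applies to intervals containing μ, not to future x̄ values.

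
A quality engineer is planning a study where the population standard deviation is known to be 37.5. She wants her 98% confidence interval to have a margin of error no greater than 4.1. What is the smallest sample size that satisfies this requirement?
n ≥ 453

For margin E ≤ 4.1:
n ≥ (z* · σ / E)²
n ≥ (2.326 · 37.5 / 4.1)²
n ≥ 452.60

Minimum n = 453 (rounding up)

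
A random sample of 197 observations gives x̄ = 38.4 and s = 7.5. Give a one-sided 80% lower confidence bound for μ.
μ ≥ 37.95

Lower bound (one-sided):
t* = 0.843 (one-sided for 80%)
Lower bound = x̄ - t* · s/√n = 38.4 - 0.843 · 7.5/√197 = 37.95

We are 80% confident that μ ≥ 37.95.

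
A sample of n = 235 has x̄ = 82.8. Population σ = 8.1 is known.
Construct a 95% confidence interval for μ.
(81.76, 83.84)

z-interval (σ known):
z* = 1.960 for 95% confidence

Margin of error = z* · σ/√n = 1.960 · 8.1/√235 = 1.04

CI: (82.8 - 1.04, 82.8 + 1.04) = (81.76, 83.84)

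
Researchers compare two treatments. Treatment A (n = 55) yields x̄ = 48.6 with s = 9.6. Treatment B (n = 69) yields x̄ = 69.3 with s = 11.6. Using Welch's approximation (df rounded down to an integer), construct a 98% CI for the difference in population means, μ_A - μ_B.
(-25.19, -16.21)

Difference: x̄₁ - x̄₂ = -20.70
SE = √(s₁²/n₁ + s₂²/n₂) = √(9.6²/55 + 11.6²/69) = 1.9041
df = 121.81 → 121 (Welch–Satterthwaite, rounded down)
t* = 2.358

CI: -20.70 ± 2.358 · 1.9041 = -20.70 ± 4.49 = (-25.19, -16.21)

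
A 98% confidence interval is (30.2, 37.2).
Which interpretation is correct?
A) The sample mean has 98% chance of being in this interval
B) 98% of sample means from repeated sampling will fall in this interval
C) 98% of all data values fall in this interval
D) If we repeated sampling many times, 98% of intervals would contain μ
D

A) Wrong — x̄ is observed and sits in the interval by construction.
B) Wrong — coverage applies to intervals containing μ, not to future x̄ values.
C) Wrong — a CI is about the parameter μ, not individual data values.
D) Correct — this is the frequentist long-run coverage interpretation.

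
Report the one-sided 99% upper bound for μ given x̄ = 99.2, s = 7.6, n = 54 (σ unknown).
μ ≤ 101.68

Upper bound (one-sided):
t* = 2.399 (one-sided for 99%)
Upper bound = x̄ + t* · s/√n = 99.2 + 2.399 · 7.6/√54 = 101.68

We are 99% confident that μ ≤ 101.68.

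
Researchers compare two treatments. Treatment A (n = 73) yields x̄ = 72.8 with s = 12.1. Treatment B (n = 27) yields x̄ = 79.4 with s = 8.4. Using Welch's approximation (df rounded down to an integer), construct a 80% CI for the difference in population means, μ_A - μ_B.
(-9.38, -3.82)

Difference: x̄₁ - x̄₂ = -6.60
SE = √(s₁²/n₁ + s₂²/n₂) = √(12.1²/73 + 8.4²/27) = 2.1492
df = 66.98 → 66 (Welch–Satterthwaite, rounded down)
t* = 1.295

CI: -6.60 ± 1.295 · 2.1492 = -6.60 ± 2.78 = (-9.38, -3.82)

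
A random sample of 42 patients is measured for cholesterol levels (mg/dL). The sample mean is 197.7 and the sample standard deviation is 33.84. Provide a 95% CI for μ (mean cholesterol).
(187.15, 208.25)

t-interval (σ unknown):
df = n - 1 = 41
t* = 2.020 for 95% confidence

Margin of error = t* · s/√n = 2.020 · 33.84/√42 = 10.55

CI: (187.15, 208.25)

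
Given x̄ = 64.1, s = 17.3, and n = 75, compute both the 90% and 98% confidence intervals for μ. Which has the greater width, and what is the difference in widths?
98% CI is wider by 2.84

df = 74
90% CI: t* = 1.666, (60.77, 67.43), width = 2 · t* · s/√n = 6.66
98% CI: t* = 2.378, (59.35, 68.85), width = 2 · t* · s/√n = 9.50

The 98% CI is wider by 9.50 - 6.66 = 2.84.
Higher confidence requires a wider interval.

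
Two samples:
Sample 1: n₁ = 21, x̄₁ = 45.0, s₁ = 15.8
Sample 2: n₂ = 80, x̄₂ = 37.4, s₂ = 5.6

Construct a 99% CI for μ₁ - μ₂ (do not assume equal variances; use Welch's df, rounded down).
(-2.32, 17.52)

Difference: x̄₁ - x̄₂ = 7.60
SE = √(s₁²/n₁ + s₂²/n₂) = √(15.8²/21 + 5.6²/80) = 3.5042
df = 21.33 → 21 (Welch–Satterthwaite, rounded down)
t* = 2.831

CI: 7.60 ± 2.831 · 3.5042 = 7.60 ± 9.92 = (-2.32, 17.52)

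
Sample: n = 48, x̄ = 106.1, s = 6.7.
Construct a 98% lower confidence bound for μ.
μ ≥ 104.06

Lower bound (one-sided):
t* = 2.112 (one-sided for 98%)
Lower bound = x̄ - t* · s/√n = 106.1 - 2.112 · 6.7/√48 = 104.06

We are 98% confident that μ ≥ 104.06.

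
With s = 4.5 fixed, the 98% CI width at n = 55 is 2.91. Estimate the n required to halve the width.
n ≈ 220

CI width ∝ 1/√n
To reduce width by factor 2, need √n to grow by 2 → need 2² = 4 times as many samples.

Current: n = 55, width = 2.91
New: n = 220, width ≈ 1.42

Width reduced by factor of 2.91/1.42 = 2.05.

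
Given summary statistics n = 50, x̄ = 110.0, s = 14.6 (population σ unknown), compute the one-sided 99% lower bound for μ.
μ ≥ 105.03

Lower bound (one-sided):
t* = 2.405 (one-sided for 99%)
Lower bound = x̄ - t* · s/√n = 110.0 - 2.405 · 14.6/√50 = 105.03

We are 99% confident that μ ≥ 105.03.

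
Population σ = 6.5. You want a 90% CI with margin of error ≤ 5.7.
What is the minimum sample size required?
n ≥ 4

For margin E ≤ 5.7:
n ≥ (z* · σ / E)²
n ≥ (1.645 · 6.5 / 5.7)²
n ≥ 3.52

Minimum n = 4 (rounding up)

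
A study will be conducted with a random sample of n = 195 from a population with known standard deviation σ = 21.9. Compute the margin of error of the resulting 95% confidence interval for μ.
Margin of error = 3.07

Margin of error = z* · σ/√n
= 1.960 · 21.9/√195
= 1.960 · 21.9/13.9642
= 3.07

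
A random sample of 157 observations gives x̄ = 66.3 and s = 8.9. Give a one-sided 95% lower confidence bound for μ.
μ ≥ 65.12

Lower bound (one-sided):
t* = 1.655 (one-sided for 95%)
Lower bound = x̄ - t* · s/√n = 66.3 - 1.655 · 8.9/√157 = 65.12

We are 95% confident that μ ≥ 65.12.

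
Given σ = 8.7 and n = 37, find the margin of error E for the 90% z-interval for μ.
Margin of error = 2.35

Margin of error = z* · σ/√n
= 1.645 · 8.7/√37
= 1.645 · 8.7/6.0828
= 2.35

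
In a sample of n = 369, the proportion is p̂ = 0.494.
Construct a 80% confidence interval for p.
(0.461, 0.527)

Proportion CI:
SE = √(p̂(1-p̂)/n) = √(0.494 · 0.506 / 369) = 0.02603

z* = 1.282
Margin = z* · SE = 1.282 · 0.02603 = 0.0334

CI: 0.494 ± 0.0334 = (0.461, 0.527)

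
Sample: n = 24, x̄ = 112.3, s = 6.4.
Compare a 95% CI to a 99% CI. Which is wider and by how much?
99% CI is wider by 1.92

df = 23
95% CI: t* = 2.069, (109.60, 115.00), width = 2 · t* · s/√n = 5.41
99% CI: t* = 2.807, (108.63, 115.97), width = 2 · t* · s/√n = 7.33

The 99% CI is wider by 7.33 - 5.41 = 1.92.
Higher confidence requires a wider interval.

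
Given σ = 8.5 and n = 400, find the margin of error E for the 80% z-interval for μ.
Margin of error = 0.54

Margin of error = z* · σ/√n
= 1.282 · 8.5/√400
= 1.282 · 8.5/20.0000
= 0.54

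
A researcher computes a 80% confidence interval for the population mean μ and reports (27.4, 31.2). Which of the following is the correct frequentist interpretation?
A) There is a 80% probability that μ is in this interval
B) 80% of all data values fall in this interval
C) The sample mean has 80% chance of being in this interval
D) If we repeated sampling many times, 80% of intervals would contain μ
D

A) Wrong — μ is fixed; the randomness lives in the interval, not in μ.
B) Wrong — a CI is about the parameter μ, not individual data values.
C) Wrong — x̄ is observed and sits in the interval by construction.
D) Correct — this is the frequentist long-run coverage interpretation.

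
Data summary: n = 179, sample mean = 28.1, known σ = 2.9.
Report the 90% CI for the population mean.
(27.74, 28.46)

z-interval (σ known):
z* = 1.645 for 90% confidence

Margin of error = z* · σ/√n = 1.645 · 2.9/√179 = 0.36

CI: (28.1 - 0.36, 28.1 + 0.36) = (27.74, 28.46)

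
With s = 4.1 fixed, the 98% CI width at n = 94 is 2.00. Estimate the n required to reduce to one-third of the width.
n ≈ 846

CI width ∝ 1/√n
To reduce width by factor 3, need √n to grow by 3 → need 3² = 9 times as many samples.

Current: n = 94, width = 2.00
New: n = 846, width ≈ 0.66

Width reduced by factor of 2.00/0.66 = 3.03.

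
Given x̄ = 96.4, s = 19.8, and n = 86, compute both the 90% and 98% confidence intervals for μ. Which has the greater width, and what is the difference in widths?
98% CI is wider by 3.02

df = 85
90% CI: t* = 1.663, (92.85, 99.95), width = 2 · t* · s/√n = 7.10
98% CI: t* = 2.371, (91.34, 101.46), width = 2 · t* · s/√n = 10.12

The 98% CI is wider by 10.12 - 7.10 = 3.02.
Higher confidence requires a wider interval.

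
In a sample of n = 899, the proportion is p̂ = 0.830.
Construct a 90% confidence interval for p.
(0.809, 0.851)

Proportion CI:
SE = √(p̂(1-p̂)/n) = √(0.830 · 0.170 / 899) = 0.01253

z* = 1.645
Margin = z* · SE = 1.645 · 0.01253 = 0.0206

CI: 0.830 ± 0.0206 = (0.809, 0.851)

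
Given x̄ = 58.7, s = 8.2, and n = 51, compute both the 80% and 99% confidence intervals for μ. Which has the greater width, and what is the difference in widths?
99% CI is wider by 3.17

df = 50
80% CI: t* = 1.299, (57.21, 60.19), width = 2 · t* · s/√n = 2.98
99% CI: t* = 2.678, (55.63, 61.77), width = 2 · t* · s/√n = 6.15

The 99% CI is wider by 6.15 - 2.98 = 3.17.
Higher confidence requires a wider interval.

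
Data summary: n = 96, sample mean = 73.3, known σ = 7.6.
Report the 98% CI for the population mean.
(71.50, 75.10)

z-interval (σ known):
z* = 2.326 for 98% confidence

Margin of error = z* · σ/√n = 2.326 · 7.6/√96 = 1.80

CI: (73.3 - 1.80, 73.3 + 1.80) = (71.50, 75.10)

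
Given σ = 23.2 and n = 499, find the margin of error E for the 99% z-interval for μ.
Margin of error = 2.68

Margin of error = z* · σ/√n
= 2.576 · 23.2/√499
= 2.576 · 23.2/22.3383
= 2.68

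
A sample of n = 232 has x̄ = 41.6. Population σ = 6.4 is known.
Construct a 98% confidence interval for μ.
(40.62, 42.58)

z-interval (σ known):
z* = 2.326 for 98% confidence

Margin of error = z* · σ/√n = 2.326 · 6.4/√232 = 0.98

CI: (41.6 - 0.98, 41.6 + 0.98) = (40.62, 42.58)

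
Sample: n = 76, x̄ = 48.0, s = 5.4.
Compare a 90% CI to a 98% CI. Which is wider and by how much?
98% CI is wider by 0.88

df = 75
90% CI: t* = 1.665, (46.97, 49.03), width = 2 · t* · s/√n = 2.06
98% CI: t* = 2.377, (46.53, 49.47), width = 2 · t* · s/√n = 2.94

The 98% CI is wider by 2.94 - 2.06 = 0.88.
Higher confidence requires a wider interval.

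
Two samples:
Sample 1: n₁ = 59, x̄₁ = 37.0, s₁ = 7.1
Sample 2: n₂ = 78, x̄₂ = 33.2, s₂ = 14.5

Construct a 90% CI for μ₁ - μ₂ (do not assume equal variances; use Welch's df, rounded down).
(0.68, 6.92)

Difference: x̄₁ - x̄₂ = 3.80
SE = √(s₁²/n₁ + s₂²/n₂) = √(7.1²/59 + 14.5²/78) = 1.8841
df = 117.83 → 117 (Welch–Satterthwaite, rounded down)
t* = 1.658

CI: 3.80 ± 1.658 · 1.8841 = 3.80 ± 3.12 = (0.68, 6.92)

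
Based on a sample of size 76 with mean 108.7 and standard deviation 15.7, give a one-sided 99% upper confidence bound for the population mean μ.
μ ≤ 112.98

Upper bound (one-sided):
t* = 2.377 (one-sided for 99%)
Upper bound = x̄ + t* · s/√n = 108.7 + 2.377 · 15.7/√76 = 112.98

We are 99% confident that μ ≤ 112.98.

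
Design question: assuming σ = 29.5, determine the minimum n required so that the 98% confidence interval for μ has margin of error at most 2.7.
n ≥ 646

For margin E ≤ 2.7:
n ≥ (z* · σ / E)²
n ≥ (2.326 · 29.5 / 2.7)²
n ≥ 645.86

Minimum n = 646 (rounding up)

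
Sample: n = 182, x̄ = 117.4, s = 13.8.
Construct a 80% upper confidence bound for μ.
μ ≤ 118.26

Upper bound (one-sided):
t* = 0.844 (one-sided for 80%)
Upper bound = x̄ + t* · s/√n = 117.4 + 0.844 · 13.8/√182 = 118.26

We are 80% confident that μ ≤ 118.26.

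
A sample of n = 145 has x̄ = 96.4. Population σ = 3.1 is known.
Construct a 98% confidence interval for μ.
(95.80, 97.00)

z-interval (σ known):
z* = 2.326 for 98% confidence

Margin of error = z* · σ/√n = 2.326 · 3.1/√145 = 0.60

CI: (96.4 - 0.60, 96.4 + 0.60) = (95.80, 97.00)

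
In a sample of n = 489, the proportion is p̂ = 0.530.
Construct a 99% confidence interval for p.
(0.472, 0.588)

Proportion CI:
SE = √(p̂(1-p̂)/n) = √(0.530 · 0.470 / 489) = 0.02257

z* = 2.576
Margin = z* · SE = 2.576 · 0.02257 = 0.0581

CI: 0.530 ± 0.0581 = (0.472, 0.588)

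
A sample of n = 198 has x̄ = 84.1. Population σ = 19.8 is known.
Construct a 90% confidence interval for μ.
(81.79, 86.41)

z-interval (σ known):
z* = 1.645 for 90% confidence

Margin of error = z* · σ/√n = 1.645 · 19.8/√198 = 2.31

CI: (84.1 - 2.31, 84.1 + 2.31) = (81.79, 86.41)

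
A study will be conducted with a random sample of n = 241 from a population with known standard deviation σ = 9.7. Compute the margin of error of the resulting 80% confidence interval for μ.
Margin of error = 0.80

Margin of error = z* · σ/√n
= 1.282 · 9.7/√241
= 1.282 · 9.7/15.5242
= 0.80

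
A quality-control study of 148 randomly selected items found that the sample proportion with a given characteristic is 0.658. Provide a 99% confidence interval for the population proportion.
(0.558, 0.758)

Proportion CI:
SE = √(p̂(1-p̂)/n) = √(0.658 · 0.342 / 148) = 0.03899

z* = 2.576
Margin = z* · SE = 2.576 · 0.03899 = 0.1004

CI: 0.658 ± 0.1004 = (0.558, 0.758)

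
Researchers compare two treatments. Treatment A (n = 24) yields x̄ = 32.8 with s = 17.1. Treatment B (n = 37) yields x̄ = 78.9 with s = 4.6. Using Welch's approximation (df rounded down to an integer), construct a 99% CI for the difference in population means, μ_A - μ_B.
(-56.05, -36.15)

Difference: x̄₁ - x̄₂ = -46.10
SE = √(s₁²/n₁ + s₂²/n₂) = √(17.1²/24 + 4.6²/37) = 3.5715
df = 25.17 → 25 (Welch–Satterthwaite, rounded down)
t* = 2.787

CI: -46.10 ± 2.787 · 3.5715 = -46.10 ± 9.95 = (-56.05, -36.15)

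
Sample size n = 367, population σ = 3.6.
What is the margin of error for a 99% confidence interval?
Margin of error = 0.48

Margin of error = z* · σ/√n
= 2.576 · 3.6/√367
= 2.576 · 3.6/19.1572
= 0.48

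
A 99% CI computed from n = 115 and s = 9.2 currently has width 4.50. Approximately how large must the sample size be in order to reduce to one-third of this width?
n ≈ 1035

CI width ∝ 1/√n
To reduce width by factor 3, need √n to grow by 3 → need 3² = 9 times as many samples.

Current: n = 115, width = 4.50
New: n = 1035, width ≈ 1.48

Width reduced by factor of 4.50/1.48 = 3.04.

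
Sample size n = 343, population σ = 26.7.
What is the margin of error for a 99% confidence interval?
Margin of error = 3.71

Margin of error = z* · σ/√n
= 2.576 · 26.7/√343
= 2.576 · 26.7/18.5203
= 3.71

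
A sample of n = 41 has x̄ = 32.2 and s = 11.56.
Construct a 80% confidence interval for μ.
(29.85, 34.55)

t-interval (σ unknown):
df = n - 1 = 40
t* = 1.303 for 80% confidence

Margin of error = t* · s/√n = 1.303 · 11.56/√41 = 2.35

CI: (29.85, 34.55)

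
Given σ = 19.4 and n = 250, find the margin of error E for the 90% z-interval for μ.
Margin of error = 2.02

Margin of error = z* · σ/√n
= 1.645 · 19.4/√250
= 1.645 · 19.4/15.8114
= 2.02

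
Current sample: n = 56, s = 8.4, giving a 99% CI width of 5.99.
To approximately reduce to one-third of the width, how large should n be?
n ≈ 504

CI width ∝ 1/√n
To reduce width by factor 3, need √n to grow by 3 → need 3² = 9 times as many samples.

Current: n = 56, width = 5.99
New: n = 504, width ≈ 1.94

Width reduced by factor of 5.99/1.94 = 3.09.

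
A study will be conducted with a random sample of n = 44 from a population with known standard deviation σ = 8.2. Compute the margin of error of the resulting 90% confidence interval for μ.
Margin of error = 2.03

Margin of error = z* · σ/√n
= 1.645 · 8.2/√44
= 1.645 · 8.2/6.6332
= 2.03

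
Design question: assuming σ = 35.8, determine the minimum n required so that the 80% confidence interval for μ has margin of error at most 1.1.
n ≥ 1741

For margin E ≤ 1.1:
n ≥ (z* · σ / E)²
n ≥ (1.282 · 35.8 / 1.1)²
n ≥ 1740.83

Minimum n = 1741 (rounding up)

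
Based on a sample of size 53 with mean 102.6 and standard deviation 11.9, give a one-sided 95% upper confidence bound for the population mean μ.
μ ≤ 105.34

Upper bound (one-sided):
t* = 1.675 (one-sided for 95%)
Upper bound = x̄ + t* · s/√n = 102.6 + 1.675 · 11.9/√53 = 105.34

We are 95% confident that μ ≤ 105.34.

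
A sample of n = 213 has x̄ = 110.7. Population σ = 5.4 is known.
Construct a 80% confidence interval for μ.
(110.23, 111.17)

z-interval (σ known):
z* = 1.282 for 80% confidence

Margin of error = z* · σ/√n = 1.282 · 5.4/√213 = 0.47

CI: (110.7 - 0.47, 110.7 + 0.47) = (110.23, 111.17)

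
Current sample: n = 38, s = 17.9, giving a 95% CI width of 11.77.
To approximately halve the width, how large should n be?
n ≈ 152

CI width ∝ 1/√n
To reduce width by factor 2, need √n to grow by 2 → need 2² = 4 times as many samples.

Current: n = 38, width = 11.77
New: n = 152, width ≈ 5.74

Width reduced by factor of 11.77/5.74 = 2.05.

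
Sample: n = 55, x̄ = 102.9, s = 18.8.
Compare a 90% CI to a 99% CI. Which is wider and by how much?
99% CI is wider by 5.05

df = 54
90% CI: t* = 1.674, (98.66, 107.14), width = 2 · t* · s/√n = 8.49
99% CI: t* = 2.670, (96.13, 109.67), width = 2 · t* · s/√n = 13.54

The 99% CI is wider by 13.54 - 8.49 = 5.05.
Higher confidence requires a wider interval.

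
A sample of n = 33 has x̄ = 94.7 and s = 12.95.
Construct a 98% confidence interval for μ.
(89.18, 100.22)

t-interval (σ unknown):
df = n - 1 = 32
t* = 2.449 for 98% confidence

Margin of error = t* · s/√n = 2.449 · 12.95/√33 = 5.52

CI: (89.18, 100.22)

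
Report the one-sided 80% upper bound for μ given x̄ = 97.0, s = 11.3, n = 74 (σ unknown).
μ ≤ 98.11

Upper bound (one-sided):
t* = 0.847 (one-sided for 80%)
Upper bound = x̄ + t* · s/√n = 97.0 + 0.847 · 11.3/√74 = 98.11

We are 80% confident that μ ≤ 98.11.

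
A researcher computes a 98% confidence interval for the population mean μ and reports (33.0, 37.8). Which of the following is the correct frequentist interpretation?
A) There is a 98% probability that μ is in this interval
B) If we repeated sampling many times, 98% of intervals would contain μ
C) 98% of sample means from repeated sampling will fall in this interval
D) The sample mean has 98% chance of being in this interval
B

A) Wrong — μ is fixed; the randomness lives in the interval, not in μ.
B) Correct — this is the frequentist long-run coverage interpretation.
C) Wrong — coverage applies to intervals containing μ, not to future x̄ values.
D) Wrong — x̄ is observed and sits in the interval by construction.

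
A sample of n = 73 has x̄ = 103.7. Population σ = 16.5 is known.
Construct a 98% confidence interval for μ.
(99.21, 108.19)

z-interval (σ known):
z* = 2.326 for 98% confidence

Margin of error = z* · σ/√n = 2.326 · 16.5/√73 = 4.49

CI: (103.7 - 4.49, 103.7 + 4.49) = (99.21, 108.19)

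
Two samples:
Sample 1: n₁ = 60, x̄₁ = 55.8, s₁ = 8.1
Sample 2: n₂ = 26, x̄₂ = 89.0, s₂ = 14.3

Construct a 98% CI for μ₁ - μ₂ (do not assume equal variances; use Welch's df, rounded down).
(-40.53, -25.87)

Difference: x̄₁ - x̄₂ = -33.20
SE = √(s₁²/n₁ + s₂²/n₂) = √(8.1²/60 + 14.3²/26) = 2.9931
df = 32.17 → 32 (Welch–Satterthwaite, rounded down)
t* = 2.449

CI: -33.20 ± 2.449 · 2.9931 = -33.20 ± 7.33 = (-40.53, -25.87)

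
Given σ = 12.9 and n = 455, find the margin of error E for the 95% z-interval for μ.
Margin of error = 1.19

Margin of error = z* · σ/√n
= 1.960 · 12.9/√455
= 1.960 · 12.9/21.3307
= 1.19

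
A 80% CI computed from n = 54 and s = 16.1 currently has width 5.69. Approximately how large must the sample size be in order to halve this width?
n ≈ 216

CI width ∝ 1/√n
To reduce width by factor 2, need √n to grow by 2 → need 2² = 4 times as many samples.

Current: n = 54, width = 5.69
New: n = 216, width ≈ 2.82

Width reduced by factor of 5.69/2.82 = 2.02.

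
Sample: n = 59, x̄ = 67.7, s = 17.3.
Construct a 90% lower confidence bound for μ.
μ ≥ 64.78

Lower bound (one-sided):
t* = 1.296 (one-sided for 90%)
Lower bound = x̄ - t* · s/√n = 67.7 - 1.296 · 17.3/√59 = 64.78

We are 90% confident that μ ≥ 64.78.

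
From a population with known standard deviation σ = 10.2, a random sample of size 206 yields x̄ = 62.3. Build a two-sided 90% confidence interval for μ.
(61.13, 63.47)

z-interval (σ known):
z* = 1.645 for 90% confidence

Margin of error = z* · σ/√n = 1.645 · 10.2/√206 = 1.17

CI: (62.3 - 1.17, 62.3 + 1.17) = (61.13, 63.47)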